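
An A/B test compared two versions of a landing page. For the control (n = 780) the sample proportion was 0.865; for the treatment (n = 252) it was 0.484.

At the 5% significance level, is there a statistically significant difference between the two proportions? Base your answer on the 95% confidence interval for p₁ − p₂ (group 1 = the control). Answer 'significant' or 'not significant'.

The two standard errors are √(0.8650×0.1350/780) = 0.01224 and √(0.4840×0.5160/252) = 0.03148.
Because the samples are independent, SE_diff = √(0.01224² + 0.03148²) = 0.03378.
Using z* = 1.960 for 95%, ME = 1.960 × 0.03378 = 0.06621.
p̂₁ − p̂₂ = 0.3810; interval 0.3810 ± 0.06621 gives (0.31479, 0.44721).
The interval (0.31479, 0.44721) does not contain 0, so the difference is significant.

significant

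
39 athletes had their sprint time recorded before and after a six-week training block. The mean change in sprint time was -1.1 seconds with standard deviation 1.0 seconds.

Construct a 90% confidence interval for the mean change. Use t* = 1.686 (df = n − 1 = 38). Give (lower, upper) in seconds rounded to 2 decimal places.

This is a matched-pairs design, so SE = s_d/√n = 1.0/√39 = 0.1601.
Margin = 1.686 × 0.1601 = 0.2699; the interval is -1.1 ± 0.2699 = (-1.37, -0.83).

(-1.37, -0.83)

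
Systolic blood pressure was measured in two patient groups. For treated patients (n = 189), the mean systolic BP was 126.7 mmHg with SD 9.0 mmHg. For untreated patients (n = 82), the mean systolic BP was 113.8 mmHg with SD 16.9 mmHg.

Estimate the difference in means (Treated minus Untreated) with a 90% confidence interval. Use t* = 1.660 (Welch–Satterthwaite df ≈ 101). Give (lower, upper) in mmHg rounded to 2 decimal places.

Per-group SEs: s₁/√n₁ = 9.0/√189 = 0.6547, s₂/√n₂ = 16.9/√82 = 1.8663.
Unpooled SE of the difference: √(0.42863209 + 3.48307569) = 1.9778.
Margin of error = t* · SE = 1.660 × 1.9778 = 3.2831.
x̄₁ − x̄₂ = 126.7 − 113.8 = 12.9000.
CI: 12.9000 ± 3.2831 = (9.62, 16.18).

(9.62, 16.18)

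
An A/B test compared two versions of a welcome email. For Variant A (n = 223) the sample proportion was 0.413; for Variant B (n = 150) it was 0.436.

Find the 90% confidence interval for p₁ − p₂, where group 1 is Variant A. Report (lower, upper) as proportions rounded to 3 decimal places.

(-0.109, 0.063)

The two standard errors are √(0.4130×0.5870/223) = 0.03297 and √(0.4360×0.5640/150) = 0.04049.
Because the samples are independent, SE_diff = √(0.03297² + 0.04049²) = 0.05222.
Using z* = 1.645 for 90%, ME = 1.645 × 0.05222 = 0.08590.
p̂₁ − p̂₂ = -0.0230; interval -0.0230 ± 0.08590 gives (-0.109, 0.063).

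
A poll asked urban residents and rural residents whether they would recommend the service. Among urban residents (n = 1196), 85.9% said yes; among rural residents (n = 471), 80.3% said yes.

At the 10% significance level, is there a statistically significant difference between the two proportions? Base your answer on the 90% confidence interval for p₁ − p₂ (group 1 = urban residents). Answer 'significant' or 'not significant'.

SE₁ = √(p̂₁(1−p̂₁)/n₁) = √(0.8590·0.1410/1196) = 0.01006; SE₂ = √(0.8030·0.1970/471) = 0.01833.
Independent samples: SE of the difference = √(SE₁² + SE₂²) = √(0.0001012036 + 0.0003359889) = 0.02091.
z* for 90% confidence is 1.645, so the margin of error is 1.645 × 0.02091 = 0.03440.
Point estimate p̂₁ − p̂₂ = 0.8590 − 0.8030 = 0.0560.
0.0560 ± 0.03440 → (0.02160, 0.09040).
The interval (0.02160, 0.09040) does not contain 0, so the difference is significant.

significant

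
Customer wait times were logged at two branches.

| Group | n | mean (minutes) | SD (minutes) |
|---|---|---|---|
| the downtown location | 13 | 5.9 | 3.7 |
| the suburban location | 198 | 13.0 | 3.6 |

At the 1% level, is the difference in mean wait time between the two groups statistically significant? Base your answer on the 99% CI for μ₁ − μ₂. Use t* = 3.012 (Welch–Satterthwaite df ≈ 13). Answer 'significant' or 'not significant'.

SE₁ = s₁/√n₁ = 3.7/√13 = 1.0262; SE₂ = 3.6/√198 = 0.2558.
Independent samples, unequal variances: SE_diff = √(SE₁² + SE₂²) = √(1.05308644 + 0.06543364) = 1.0576.
t* = 3.012, so margin of error = 3.012 × 1.0576 = 3.1855.
Difference in means = 5.9 − 13.0 = -7.1000.
-7.1000 ± 3.1855 → (-10.2855, -3.9145).
The interval (-10.2855, -3.9145) does not contain 0, so the difference is significant.

significant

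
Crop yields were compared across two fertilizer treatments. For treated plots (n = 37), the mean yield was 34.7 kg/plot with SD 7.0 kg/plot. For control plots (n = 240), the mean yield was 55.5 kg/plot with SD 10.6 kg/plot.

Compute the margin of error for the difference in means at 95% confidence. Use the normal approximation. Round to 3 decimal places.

2.624

SE₁ = s₁/√n₁ = 7.0/√37 = 1.1508; SE₂ = 10.6/√240 = 0.6842.
Independent samples, unequal variances: SE_diff = √(SE₁² + SE₂²) = √(1.32434064 + 0.46812964) = 1.3388.
z* = 1.960, so margin of error = 1.960 × 1.3388 = 2.6240.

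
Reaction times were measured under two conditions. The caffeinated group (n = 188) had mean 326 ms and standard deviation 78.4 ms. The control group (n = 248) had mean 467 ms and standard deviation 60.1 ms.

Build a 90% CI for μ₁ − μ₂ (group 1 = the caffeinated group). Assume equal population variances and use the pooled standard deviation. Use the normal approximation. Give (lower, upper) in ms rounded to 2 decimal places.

s_p = √[((n₁−1)s₁² + (n₂−1)s₂²)/(n₁+n₂−2)] = √[(187·78.4² + 247·60.1²)/434] = 68.5863.
SE = 68.5863·√(1/188 + 1/248) = 6.6325.
With z* = 1.645, margin = 1.645 × 6.6325 = 10.9105.
x̄₁ − x̄₂ = 326 − 467 = -141.0000; interval -141.0000 ± 10.9105 = (-151.91, -130.09).

(-151.91, -130.09)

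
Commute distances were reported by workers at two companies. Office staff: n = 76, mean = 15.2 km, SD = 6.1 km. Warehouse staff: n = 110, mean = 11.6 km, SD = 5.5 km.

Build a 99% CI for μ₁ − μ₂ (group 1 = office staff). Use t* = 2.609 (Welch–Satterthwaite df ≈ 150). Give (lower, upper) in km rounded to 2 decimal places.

(1.32, 5.88)

SE₁ = s₁/√n₁ = 6.1/√76 = 0.6997; SE₂ = 5.5/√110 = 0.5244.
Independent samples, unequal variances: SE_diff = √(SE₁² + SE₂²) = √(0.48958009 + 0.27499536) = 0.8744.
t* = 2.609, so margin of error = 2.609 × 0.8744 = 2.2813.
Difference in means = 15.2 − 11.6 = 3.6000.
3.6000 ± 2.2813 → (1.32, 5.88).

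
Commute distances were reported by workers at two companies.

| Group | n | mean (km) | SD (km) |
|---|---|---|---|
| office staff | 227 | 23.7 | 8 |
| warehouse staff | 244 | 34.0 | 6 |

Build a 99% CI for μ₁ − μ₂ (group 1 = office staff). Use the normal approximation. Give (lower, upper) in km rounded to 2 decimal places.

Per-group SEs: s₁/√n₁ = 8/√227 = 0.5310, s₂/√n₂ = 6/√244 = 0.3841.
Unpooled SE of the difference: √(0.281961 + 0.14753281) = 0.6554.
Margin of error = z* · SE = 2.576 × 0.6554 = 1.6883.
x̄₁ − x̄₂ = 23.7 − 34.0 = -10.3000.
CI: -10.3000 ± 1.6883 = (-11.99, -8.61).

(-11.99, -8.61)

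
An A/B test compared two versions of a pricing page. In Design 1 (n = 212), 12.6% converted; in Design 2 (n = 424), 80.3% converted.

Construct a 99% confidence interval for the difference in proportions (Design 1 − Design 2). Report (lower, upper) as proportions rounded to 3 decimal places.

SE₁ = √(p̂₁(1−p̂₁)/n₁) = √(0.1260·0.8740/212) = 0.02279; SE₂ = √(0.8030·0.1970/424) = 0.01932.
Independent samples: SE of the difference = √(SE₁² + SE₂²) = √(0.0005193841 + 0.0003732624) = 0.02988.
z* for 99% confidence is 2.576, so the margin of error is 2.576 × 0.02988 = 0.07697.
Point estimate p̂₁ − p̂₂ = 0.1260 − 0.8030 = -0.6770.
-0.6770 ± 0.07697 → (-0.754, -0.600).

(-0.754, -0.600)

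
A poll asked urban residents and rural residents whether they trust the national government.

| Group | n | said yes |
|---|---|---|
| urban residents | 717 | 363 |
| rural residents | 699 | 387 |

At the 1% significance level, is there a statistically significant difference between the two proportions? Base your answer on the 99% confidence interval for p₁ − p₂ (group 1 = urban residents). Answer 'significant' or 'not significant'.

not significant

Sample proportions: 363/717 = 0.5063, 387/699 = 0.5536.
Each SE is √(p̂(1−p̂)/n): √(0.5063·0.4937/717) = 0.01867 and √(0.5536·0.4464/699) = 0.01880.
SE(p̂₁ − p̂₂) = √(SE₁² + SE₂²) = √(0.0003485689 + 0.00035344) = 0.02650, since the two samples are independent.
At 99% confidence z* = 2.576; margin = 2.576 × 0.02650 = 0.06826.
The difference is 0.5063 − 0.5536 = -0.0473, so the interval is -0.0473 ± 0.06826 = (-0.11556, 0.02096).
The interval (-0.11556, 0.02096) contains 0, so the difference is not significant.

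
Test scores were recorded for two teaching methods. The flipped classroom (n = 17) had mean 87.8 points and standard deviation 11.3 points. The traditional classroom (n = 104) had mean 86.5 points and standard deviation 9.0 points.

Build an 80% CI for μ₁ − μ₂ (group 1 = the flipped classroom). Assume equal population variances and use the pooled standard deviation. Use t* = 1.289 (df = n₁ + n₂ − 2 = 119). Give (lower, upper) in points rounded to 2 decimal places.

Pooled variance s_p² = [16·11.3² + 103·9.0²] / (17+104−2) = 87.2776, so s_p = 9.3422.
SE_diff = s_p·√(1/n₁ + 1/n₂) = 9.3422·√(1/17 + 1/104) = 2.4440.
t* = 1.289; margin = 1.289 × 2.4440 = 3.1503.
Difference = 87.8 − 86.5 = 1.3000.
1.3000 ± 3.1503 → (-1.85, 4.45).

(-1.85, 4.45)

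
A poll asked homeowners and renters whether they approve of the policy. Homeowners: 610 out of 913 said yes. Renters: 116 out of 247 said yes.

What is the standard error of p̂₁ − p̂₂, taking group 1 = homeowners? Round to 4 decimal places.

0.0354

p̂₁ = 610/913 = 0.6681 and p̂₂ = 116/247 = 0.4696.
SE₁ = √(p̂₁(1−p̂₁)/n₁) = √(0.6681·0.3319/913) = 0.01558; SE₂ = √(0.4696·0.5304/247) = 0.03176.
Independent samples: SE of the difference = √(SE₁² + SE₂²) = √(0.0002427364 + 0.0010086976) = 0.03538.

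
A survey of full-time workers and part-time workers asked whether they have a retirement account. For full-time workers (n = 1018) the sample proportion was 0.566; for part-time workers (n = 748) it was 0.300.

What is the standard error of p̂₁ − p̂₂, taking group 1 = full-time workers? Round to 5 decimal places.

0.02285

The two standard errors are √(0.5660×0.4340/1018) = 0.01553 and √(0.3000×0.7000/748) = 0.01676.
Because the samples are independent, SE_diff = √(0.01553² + 0.01676²) = 0.02285.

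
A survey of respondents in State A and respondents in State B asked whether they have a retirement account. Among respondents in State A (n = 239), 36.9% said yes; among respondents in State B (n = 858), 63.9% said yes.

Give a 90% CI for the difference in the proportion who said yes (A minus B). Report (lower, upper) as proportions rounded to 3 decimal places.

SE₁ = √(p̂₁(1−p̂₁)/n₁) = √(0.3690·0.6310/239) = 0.03121; SE₂ = √(0.6390·0.3610/858) = 0.01640.
Independent samples: SE of the difference = √(SE₁² + SE₂²) = √(0.0009740641 + 0.00026896) = 0.03526.
z* for 90% confidence is 1.645, so the margin of error is 1.645 × 0.03526 = 0.05800.
Point estimate p̂₁ − p̂₂ = 0.3690 − 0.6390 = -0.2700.
-0.2700 ± 0.05800 → (-0.328, -0.212).

(-0.328, -0.212)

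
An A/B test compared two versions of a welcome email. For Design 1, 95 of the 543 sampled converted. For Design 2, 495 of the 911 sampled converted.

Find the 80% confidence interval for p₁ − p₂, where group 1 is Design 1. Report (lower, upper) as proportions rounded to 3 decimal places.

Sample proportions: 95/543 = 0.1750, 495/911 = 0.5434.
Each SE is √(p̂(1−p̂)/n): √(0.1750·0.8250/543) = 0.01631 and √(0.5434·0.4566/911) = 0.01650.
SE(p̂₁ − p̂₂) = √(SE₁² + SE₂²) = √(0.0002660161 + 0.00027225) = 0.02320, since the two samples are independent.
At 80% confidence z* = 1.282; margin = 1.282 × 0.02320 = 0.02974.
The difference is 0.1750 − 0.5434 = -0.3684, so the interval is -0.3684 ± 0.02974 = (-0.398, -0.339).

(-0.398, -0.339)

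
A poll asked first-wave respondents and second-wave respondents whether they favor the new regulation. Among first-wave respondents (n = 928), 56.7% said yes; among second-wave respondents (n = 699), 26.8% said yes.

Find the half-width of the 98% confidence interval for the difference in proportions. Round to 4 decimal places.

0.0543

SE₁ = √(p̂₁(1−p̂₁)/n₁) = √(0.5670·0.4330/928) = 0.01627; SE₂ = √(0.2680·0.7320/699) = 0.01675.
Independent samples: SE of the difference = √(SE₁² + SE₂²) = √(0.0002647129 + 0.0002805625) = 0.02335.
z* for 98% confidence is 2.326, so the margin of error is 2.326 × 0.02335 = 0.05431.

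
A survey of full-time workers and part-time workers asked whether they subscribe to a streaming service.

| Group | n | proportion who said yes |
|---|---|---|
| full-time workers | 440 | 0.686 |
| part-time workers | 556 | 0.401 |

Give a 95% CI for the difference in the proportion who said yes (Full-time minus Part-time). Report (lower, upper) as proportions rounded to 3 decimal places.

(0.225, 0.345)

Each SE is √(p̂(1−p̂)/n): √(0.6860·0.3140/440) = 0.02213 and √(0.4010·0.5990/556) = 0.02078.
SE(p̂₁ − p̂₂) = √(SE₁² + SE₂²) = √(0.0004897369 + 0.0004318084) = 0.03036, since the two samples are independent.
At 95% confidence z* = 1.960; margin = 1.960 × 0.03036 = 0.05951.
The difference is 0.6860 − 0.4010 = 0.2850, so the interval is 0.2850 ± 0.05951 = (0.225, 0.345).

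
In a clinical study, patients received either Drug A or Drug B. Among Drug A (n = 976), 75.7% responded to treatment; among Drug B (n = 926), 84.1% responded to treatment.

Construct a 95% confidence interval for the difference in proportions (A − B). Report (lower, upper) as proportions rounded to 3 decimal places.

SE₁ = √(p̂₁(1−p̂₁)/n₁) = √(0.7570·0.2430/976) = 0.01373; SE₂ = √(0.8410·0.1590/926) = 0.01202.
Independent samples: SE of the difference = √(SE₁² + SE₂²) = √(0.0001885129 + 0.0001444804) = 0.01825.
z* for 95% confidence is 1.960, so the margin of error is 1.960 × 0.01825 = 0.03577.
Point estimate p̂₁ − p̂₂ = 0.7570 − 0.8410 = -0.0840.
-0.0840 ± 0.03577 → (-0.120, -0.048).

(-0.120, -0.048)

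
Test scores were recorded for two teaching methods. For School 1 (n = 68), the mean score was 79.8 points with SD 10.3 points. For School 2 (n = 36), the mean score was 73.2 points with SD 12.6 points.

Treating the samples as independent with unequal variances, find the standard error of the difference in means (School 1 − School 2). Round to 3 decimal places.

2.443

SE₁ = s₁/√n₁ = 10.3/√68 = 1.2491; SE₂ = 12.6/√36 = 2.1000.
Independent samples, unequal variances: SE_diff = √(SE₁² + SE₂²) = √(1.56025081 + 4.41) = 2.4434.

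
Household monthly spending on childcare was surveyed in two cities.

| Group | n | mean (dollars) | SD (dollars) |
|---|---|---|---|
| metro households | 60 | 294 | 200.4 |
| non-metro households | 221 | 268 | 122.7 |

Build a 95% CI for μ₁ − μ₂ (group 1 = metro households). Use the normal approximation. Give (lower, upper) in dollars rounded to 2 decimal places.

Per-group SEs: s₁/√n₁ = 200.4/√60 = 25.8715, s₂/√n₂ = 122.7/√221 = 8.2537.
Unpooled SE of the difference: √(669.33451225 + 68.12356369) = 27.1562.
Margin of error = z* · SE = 1.960 × 27.1562 = 53.2262.
x̄₁ − x̄₂ = 294 − 268 = 26.0000.
CI: 26.0000 ± 53.2262 = (-27.23, 79.23).

(-27.23, 79.23)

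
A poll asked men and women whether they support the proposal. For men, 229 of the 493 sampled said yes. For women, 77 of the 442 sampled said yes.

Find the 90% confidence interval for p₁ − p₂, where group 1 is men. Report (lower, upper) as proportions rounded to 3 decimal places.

p̂₁ = 229/493 = 0.4645 and p̂₂ = 77/442 = 0.1742.
SE₁ = √(p̂₁(1−p̂₁)/n₁) = √(0.4645·0.5355/493) = 0.02246; SE₂ = √(0.1742·0.8258/442) = 0.01804.
Independent samples: SE of the difference = √(SE₁² + SE₂²) = √(0.0005044516 + 0.0003254416) = 0.02881.
z* for 90% confidence is 1.645, so the margin of error is 1.645 × 0.02881 = 0.04739.
Point estimate p̂₁ − p̂₂ = 0.4645 − 0.1742 = 0.2903.
0.2903 ± 0.04739 → (0.243, 0.338).

(0.243, 0.338)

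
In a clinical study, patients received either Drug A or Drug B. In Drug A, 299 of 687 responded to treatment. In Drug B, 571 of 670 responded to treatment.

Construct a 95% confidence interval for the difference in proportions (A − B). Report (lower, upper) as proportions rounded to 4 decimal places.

(-0.4628, -0.3712)

First, p̂₁ = 299/687 = 0.4352; p̂₂ = 571/670 = 0.8522.
The two standard errors are √(0.4352×0.5648/687) = 0.01892 and √(0.8522×0.1478/670) = 0.01371.
Because the samples are independent, SE_diff = √(0.01892² + 0.01371²) = 0.02337.
Using z* = 1.960 for 95%, ME = 1.960 × 0.02337 = 0.04581.
p̂₁ − p̂₂ = -0.4170; interval -0.4170 ± 0.04581 gives (-0.4628, -0.3712).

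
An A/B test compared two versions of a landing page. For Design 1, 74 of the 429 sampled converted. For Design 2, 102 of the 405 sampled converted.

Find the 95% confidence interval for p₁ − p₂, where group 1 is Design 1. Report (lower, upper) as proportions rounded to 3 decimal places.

First, p̂₁ = 74/429 = 0.1725; p̂₂ = 102/405 = 0.2519.
The two standard errors are √(0.1725×0.8275/429) = 0.01824 and √(0.2519×0.7481/405) = 0.02157.
Because the samples are independent, SE_diff = √(0.01824² + 0.02157²) = 0.02825.
Using z* = 1.960 for 95%, ME = 1.960 × 0.02825 = 0.05537.
p̂₁ − p̂₂ = -0.0794; interval -0.0794 ± 0.05537 gives (-0.135, -0.024).

(-0.135, -0.024)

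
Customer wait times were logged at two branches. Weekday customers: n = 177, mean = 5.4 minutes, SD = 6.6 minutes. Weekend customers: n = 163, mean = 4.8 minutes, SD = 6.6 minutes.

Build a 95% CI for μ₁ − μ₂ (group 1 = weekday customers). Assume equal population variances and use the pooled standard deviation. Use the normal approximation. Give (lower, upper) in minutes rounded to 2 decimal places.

(-0.80, 2.00)

s_p = √[((n₁−1)s₁² + (n₂−1)s₂²)/(n₁+n₂−2)] = √[(176·6.6² + 162·6.6²)/338] = 6.6000.
SE = 6.6000·√(1/177 + 1/163) = 0.7165.
With z* = 1.960, margin = 1.960 × 0.7165 = 1.4043.
x̄₁ − x̄₂ = 5.4 − 4.8 = 0.6000; interval 0.6000 ± 1.4043 = (-0.80, 2.00).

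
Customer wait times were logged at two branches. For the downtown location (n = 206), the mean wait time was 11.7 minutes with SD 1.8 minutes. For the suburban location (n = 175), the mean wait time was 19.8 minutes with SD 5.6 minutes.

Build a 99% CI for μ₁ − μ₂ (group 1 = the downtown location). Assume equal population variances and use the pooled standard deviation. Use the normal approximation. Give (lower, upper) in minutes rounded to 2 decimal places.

s_p = √[((n₁−1)s₁² + (n₂−1)s₂²)/(n₁+n₂−2)] = √[(205·1.8² + 174·5.6²)/379] = 4.0187.
SE = 4.0187·√(1/206 + 1/175) = 0.4131.
With z* = 2.576, margin = 2.576 × 0.4131 = 1.0641.
x̄₁ − x̄₂ = 11.7 − 19.8 = -8.1000; interval -8.1000 ± 1.0641 = (-9.16, -7.04).

(-9.16, -7.04)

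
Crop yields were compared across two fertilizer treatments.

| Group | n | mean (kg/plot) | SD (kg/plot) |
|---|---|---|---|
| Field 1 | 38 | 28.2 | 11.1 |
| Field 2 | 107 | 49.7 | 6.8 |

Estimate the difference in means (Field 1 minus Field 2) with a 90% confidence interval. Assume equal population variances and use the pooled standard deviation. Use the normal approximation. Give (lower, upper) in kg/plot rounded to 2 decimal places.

(-24.03, -18.97)

s_p = √[((n₁−1)s₁² + (n₂−1)s₂²)/(n₁+n₂−2)] = √[(37·11.1² + 106·6.8²)/143] = 8.1336.
SE = 8.1336·√(1/38 + 1/107) = 1.5360.
With z* = 1.645, margin = 1.645 × 1.5360 = 2.5267.
x̄₁ − x̄₂ = 28.2 − 49.7 = -21.5000; interval -21.5000 ± 2.5267 = (-24.03, -18.97).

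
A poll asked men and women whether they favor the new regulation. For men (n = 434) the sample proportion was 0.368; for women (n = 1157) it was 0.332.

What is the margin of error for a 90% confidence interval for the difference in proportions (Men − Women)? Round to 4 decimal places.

0.0444

Each SE is √(p̂(1−p̂)/n): √(0.3680·0.6320/434) = 0.02315 and √(0.3320·0.6680/1157) = 0.01384.
SE(p̂₁ − p̂₂) = √(SE₁² + SE₂²) = √(0.0005359225 + 0.0001915456) = 0.02697, since the two samples are independent.
At 90% confidence z* = 1.645; margin = 1.645 × 0.02697 = 0.04437.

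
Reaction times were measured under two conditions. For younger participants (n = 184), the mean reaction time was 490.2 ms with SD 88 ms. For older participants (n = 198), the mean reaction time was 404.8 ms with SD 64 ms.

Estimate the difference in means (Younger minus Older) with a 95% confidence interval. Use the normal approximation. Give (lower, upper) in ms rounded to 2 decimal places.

Per-group SEs: s₁/√n₁ = 88/√184 = 6.4874, s₂/√n₂ = 64/√198 = 4.5483.
Unpooled SE of the difference: √(42.08635876 + 20.68703289) = 7.9230.
Margin of error = z* · SE = 1.960 × 7.9230 = 15.5291.
x̄₁ − x̄₂ = 490.2 − 404.8 = 85.4000.
CI: 85.4000 ± 15.5291 = (69.87, 100.93).

(69.87, 100.93)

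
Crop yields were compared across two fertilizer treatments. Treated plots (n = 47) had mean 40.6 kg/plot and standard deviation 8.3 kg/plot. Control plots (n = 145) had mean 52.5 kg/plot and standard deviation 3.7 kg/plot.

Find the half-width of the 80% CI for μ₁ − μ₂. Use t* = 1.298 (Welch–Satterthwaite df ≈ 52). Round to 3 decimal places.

1.621

Per-group SEs: s₁/√n₁ = 8.3/√47 = 1.2107, s₂/√n₂ = 3.7/√145 = 0.3073.
Unpooled SE of the difference: √(1.46579449 + 0.09443329) = 1.2491.
Margin of error = t* · SE = 1.298 × 1.2491 = 1.6213.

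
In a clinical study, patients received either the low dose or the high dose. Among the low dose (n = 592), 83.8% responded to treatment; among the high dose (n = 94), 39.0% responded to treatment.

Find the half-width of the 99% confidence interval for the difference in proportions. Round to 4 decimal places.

The two standard errors are √(0.8380×0.1620/592) = 0.01514 and √(0.3900×0.6100/94) = 0.05031.
Because the samples are independent, SE_diff = √(0.01514² + 0.05031²) = 0.05254.
Using z* = 2.576 for 99%, ME = 2.576 × 0.05254 = 0.13534.

0.1353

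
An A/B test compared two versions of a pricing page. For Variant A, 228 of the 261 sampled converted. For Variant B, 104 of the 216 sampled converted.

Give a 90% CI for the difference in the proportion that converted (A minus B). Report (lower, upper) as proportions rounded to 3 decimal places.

(0.327, 0.457)

First, p̂₁ = 228/261 = 0.8736; p̂₂ = 104/216 = 0.4815.
The two standard errors are √(0.8736×0.1264/261) = 0.02057 and √(0.4815×0.5185/216) = 0.03400.
Because the samples are independent, SE_diff = √(0.02057² + 0.03400²) = 0.03974.
Using z* = 1.645 for 90%, ME = 1.645 × 0.03974 = 0.06537.
p̂₁ − p̂₂ = 0.3921; interval 0.3921 ± 0.06537 gives (0.327, 0.457).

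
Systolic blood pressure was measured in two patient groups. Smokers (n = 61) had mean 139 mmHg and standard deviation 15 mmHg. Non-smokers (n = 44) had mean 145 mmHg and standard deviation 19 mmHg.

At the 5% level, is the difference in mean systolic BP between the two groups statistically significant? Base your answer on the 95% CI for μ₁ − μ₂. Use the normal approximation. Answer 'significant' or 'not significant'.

SE₁ = s₁/√n₁ = 15/√61 = 1.9206; SE₂ = 19/√44 = 2.8644.
Independent samples, unequal variances: SE_diff = √(SE₁² + SE₂²) = √(3.68870436 + 8.20478736) = 3.4487.
z* = 1.960, so margin of error = 1.960 × 3.4487 = 6.7595.
Difference in means = 139 − 145 = -6.0000.
-6.0000 ± 6.7595 → (-12.7595, 0.7595).
The interval (-12.7595, 0.7595) contains 0, so the difference is not significant.

not significant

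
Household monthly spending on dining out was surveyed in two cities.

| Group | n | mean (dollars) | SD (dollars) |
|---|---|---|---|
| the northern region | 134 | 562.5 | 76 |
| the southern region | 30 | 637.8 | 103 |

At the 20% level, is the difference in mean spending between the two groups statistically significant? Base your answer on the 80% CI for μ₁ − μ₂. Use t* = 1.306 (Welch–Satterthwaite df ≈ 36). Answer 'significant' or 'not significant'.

Standard errors of each mean: 76/√134 = 6.5654 and 103/√30 = 18.8051.
SE(x̄₁ − x̄₂) = √(6.5654² + 18.8051²) = 19.9182 for independent samples with unequal variances.
With t* = 1.306, the margin is 1.306 × 19.9182 = 26.0132.
x̄₁ − x̄₂ = 562.5 − 637.8 = -75.3000; the interval is -75.3000 ± 26.0132 = (-101.3132, -49.2868).
The interval (-101.3132, -49.2868) does not contain 0, so the difference is significant.

significant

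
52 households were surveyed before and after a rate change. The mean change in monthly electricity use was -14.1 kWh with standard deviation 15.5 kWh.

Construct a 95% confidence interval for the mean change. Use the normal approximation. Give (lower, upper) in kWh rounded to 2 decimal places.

This is a matched-pairs design, so SE = s_d/√n = 15.5/√52 = 2.1495.
Margin = 1.960 × 2.1495 = 4.2130; the interval is -14.1 ± 4.2130 = (-18.31, -9.89).

(-18.31, -9.89)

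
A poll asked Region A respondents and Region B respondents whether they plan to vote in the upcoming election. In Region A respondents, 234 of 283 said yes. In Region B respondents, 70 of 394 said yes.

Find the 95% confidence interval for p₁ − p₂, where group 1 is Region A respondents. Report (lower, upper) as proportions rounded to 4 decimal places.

Sample proportions: 234/283 = 0.8269, 70/394 = 0.1777.
Each SE is √(p̂(1−p̂)/n): √(0.8269·0.1731/283) = 0.02249 and √(0.1777·0.8223/394) = 0.01926.
SE(p̂₁ − p̂₂) = √(SE₁² + SE₂²) = √(0.0005058001 + 0.0003709476) = 0.02961, since the two samples are independent.
At 95% confidence z* = 1.960; margin = 1.960 × 0.02961 = 0.05804.
The difference is 0.8269 − 0.1777 = 0.6492, so the interval is 0.6492 ± 0.05804 = (0.5912, 0.7072).

(0.5912, 0.7072)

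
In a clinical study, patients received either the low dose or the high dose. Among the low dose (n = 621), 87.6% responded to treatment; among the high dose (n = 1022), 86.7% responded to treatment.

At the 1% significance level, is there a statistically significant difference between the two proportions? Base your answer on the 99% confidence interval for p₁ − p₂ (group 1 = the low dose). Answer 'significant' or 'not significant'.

not significant

SE₁ = √(p̂₁(1−p̂₁)/n₁) = √(0.8760·0.1240/621) = 0.01323; SE₂ = √(0.8670·0.1330/1022) = 0.01062.
Independent samples: SE of the difference = √(SE₁² + SE₂²) = √(0.0001750329 + 0.0001127844) = 0.01697.
z* for 99% confidence is 2.576, so the margin of error is 2.576 × 0.01697 = 0.04371.
Point estimate p̂₁ − p̂₂ = 0.8760 − 0.8670 = 0.0090.
0.0090 ± 0.04371 → (-0.03471, 0.05271).
The interval (-0.03471, 0.05271) contains 0, so the difference is not significant.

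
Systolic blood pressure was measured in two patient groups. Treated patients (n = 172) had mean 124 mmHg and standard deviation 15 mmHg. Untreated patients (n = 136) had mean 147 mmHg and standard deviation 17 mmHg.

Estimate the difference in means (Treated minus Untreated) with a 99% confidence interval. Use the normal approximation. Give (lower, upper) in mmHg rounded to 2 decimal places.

Standard errors of each mean: 15/√172 = 1.1437 and 17/√136 = 1.4577.
SE(x̄₁ − x̄₂) = √(1.1437² + 1.4577²) = 1.8528 for independent samples with unequal variances.
With z* = 2.576, the margin is 2.576 × 1.8528 = 4.7728.
x̄₁ − x̄₂ = 124 − 147 = -23.0000; the interval is -23.0000 ± 4.7728 = (-27.77, -18.23).

(-27.77, -18.23)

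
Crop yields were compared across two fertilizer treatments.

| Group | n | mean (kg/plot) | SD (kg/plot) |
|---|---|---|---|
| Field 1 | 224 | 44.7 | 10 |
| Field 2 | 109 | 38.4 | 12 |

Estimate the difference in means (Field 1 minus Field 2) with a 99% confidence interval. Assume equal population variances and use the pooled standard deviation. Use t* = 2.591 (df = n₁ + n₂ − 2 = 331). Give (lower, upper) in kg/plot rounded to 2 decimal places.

(3.06, 9.54)

s_p = √[((n₁−1)s₁² + (n₂−1)s₂²)/(n₁+n₂−2)] = √[(223·10² + 108·12²)/331] = 10.6938.
SE = 10.6938·√(1/224 + 1/109) = 1.2489.
With t* = 2.591, margin = 2.591 × 1.2489 = 3.2359.
x̄₁ − x̄₂ = 44.7 − 38.4 = 6.3000; interval 6.3000 ± 3.2359 = (3.06, 9.54).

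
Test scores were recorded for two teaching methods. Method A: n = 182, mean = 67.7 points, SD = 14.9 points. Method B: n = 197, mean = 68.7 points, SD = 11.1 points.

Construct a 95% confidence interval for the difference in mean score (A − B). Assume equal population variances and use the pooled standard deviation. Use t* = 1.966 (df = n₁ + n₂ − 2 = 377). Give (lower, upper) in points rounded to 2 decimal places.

(-3.64, 1.64)

Pooled variance s_p² = [181·14.9² + 196·11.1²] / (182+197−2) = 170.6445, so s_p = 13.0631.
SE_diff = s_p·√(1/n₁ + 1/n₂) = 13.0631·√(1/182 + 1/197) = 1.3431.
t* = 1.966; margin = 1.966 × 1.3431 = 2.6405.
Difference = 67.7 − 68.7 = -1.0000.
-1.0000 ± 2.6405 → (-3.64, 1.64).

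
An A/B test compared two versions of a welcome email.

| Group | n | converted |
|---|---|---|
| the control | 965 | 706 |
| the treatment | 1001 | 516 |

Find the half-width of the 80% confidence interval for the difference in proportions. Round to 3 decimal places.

0.027

Sample proportions: 706/965 = 0.7316, 516/1001 = 0.5155.
Each SE is √(p̂(1−p̂)/n): √(0.7316·0.2684/965) = 0.01426 and √(0.5155·0.4845/1001) = 0.01580.
SE(p̂₁ − p̂₂) = √(SE₁² + SE₂²) = √(0.0002033476 + 0.00024964) = 0.02128, since the two samples are independent.
At 80% confidence z* = 1.282; margin = 1.282 × 0.02128 = 0.02728.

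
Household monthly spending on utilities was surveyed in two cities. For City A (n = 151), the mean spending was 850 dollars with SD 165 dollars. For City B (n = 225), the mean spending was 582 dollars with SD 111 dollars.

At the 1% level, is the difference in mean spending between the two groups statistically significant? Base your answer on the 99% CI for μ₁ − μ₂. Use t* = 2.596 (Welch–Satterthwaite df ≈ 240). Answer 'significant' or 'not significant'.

significant

Per-group SEs: s₁/√n₁ = 165/√151 = 13.4275, s₂/√n₂ = 111/√225 = 7.4000.
Unpooled SE of the difference: √(180.29775625 + 54.76) = 15.3316.
Margin of error = t* · SE = 2.596 × 15.3316 = 39.8008.
x̄₁ − x̄₂ = 850 − 582 = 268.0000.
CI: 268.0000 ± 39.8008 = (228.1992, 307.8008).
The interval (228.1992, 307.8008) does not contain 0, so the difference is significant.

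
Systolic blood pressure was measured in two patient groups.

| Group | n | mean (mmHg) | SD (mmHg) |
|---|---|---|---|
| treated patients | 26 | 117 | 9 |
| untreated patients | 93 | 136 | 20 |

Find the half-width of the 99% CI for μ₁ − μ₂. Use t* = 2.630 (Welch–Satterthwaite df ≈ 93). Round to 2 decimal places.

7.16

Per-group SEs: s₁/√n₁ = 9/√26 = 1.7650, s₂/√n₂ = 20/√93 = 2.0739.
Unpooled SE of the difference: √(3.115225 + 4.30106121) = 2.7233.
Margin of error = t* · SE = 2.630 × 2.7233 = 7.1623.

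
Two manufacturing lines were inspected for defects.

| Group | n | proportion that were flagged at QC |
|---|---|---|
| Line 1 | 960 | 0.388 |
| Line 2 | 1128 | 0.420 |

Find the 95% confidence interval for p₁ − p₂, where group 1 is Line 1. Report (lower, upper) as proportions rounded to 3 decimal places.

Each SE is √(p̂(1−p̂)/n): √(0.3880·0.6120/960) = 0.01573 and √(0.4200·0.5800/1128) = 0.01470.
SE(p̂₁ − p̂₂) = √(SE₁² + SE₂²) = √(0.0002474329 + 0.00021609) = 0.02153, since the two samples are independent.
At 95% confidence z* = 1.960; margin = 1.960 × 0.02153 = 0.04220.
The difference is 0.3880 − 0.4200 = -0.0320, so the interval is -0.0320 ± 0.04220 = (-0.074, 0.010).

(-0.074, 0.010)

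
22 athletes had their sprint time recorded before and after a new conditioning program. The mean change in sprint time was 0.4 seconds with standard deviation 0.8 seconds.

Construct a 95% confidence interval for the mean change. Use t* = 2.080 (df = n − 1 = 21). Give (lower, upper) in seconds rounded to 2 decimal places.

(0.05, 0.75)

Paired design: SE = s_d/√n = 0.8/√22 = 0.1706.
t* = 2.080; margin of error = 2.080 × 0.1706 = 0.3548.
0.4 ± 0.3548 → (0.05, 0.75).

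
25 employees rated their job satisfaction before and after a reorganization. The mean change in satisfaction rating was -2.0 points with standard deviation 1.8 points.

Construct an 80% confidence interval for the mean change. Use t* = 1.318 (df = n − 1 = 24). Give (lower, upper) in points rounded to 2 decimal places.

(-2.47, -1.53)

This is a matched-pairs design, so SE = s_d/√n = 1.8/√25 = 0.3600.
Margin = 1.318 × 0.3600 = 0.4745; the interval is -2.0 ± 0.4745 = (-2.47, -1.53).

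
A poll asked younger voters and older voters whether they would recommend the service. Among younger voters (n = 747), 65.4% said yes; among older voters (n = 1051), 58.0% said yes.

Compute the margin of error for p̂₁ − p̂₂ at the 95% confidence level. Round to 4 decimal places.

SE₁ = √(p̂₁(1−p̂₁)/n₁) = √(0.6540·0.3460/747) = 0.01740; SE₂ = √(0.5800·0.4200/1051) = 0.01522.
Independent samples: SE of the difference = √(SE₁² + SE₂²) = √(0.00030276 + 0.0002316484) = 0.02312.
z* for 95% confidence is 1.960, so the margin of error is 1.960 × 0.02312 = 0.04532.

0.0453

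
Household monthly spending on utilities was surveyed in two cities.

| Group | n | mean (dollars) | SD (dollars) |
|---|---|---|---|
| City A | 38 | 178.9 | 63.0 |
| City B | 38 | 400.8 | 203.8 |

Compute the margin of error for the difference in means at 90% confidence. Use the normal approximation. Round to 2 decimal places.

56.92

Standard errors of each mean: 63.0/√38 = 10.2199 and 203.8/√38 = 33.0607.
SE(x̄₁ − x̄₂) = √(10.2199² + 33.0607²) = 34.6043 for independent samples with unequal variances.
With z* = 1.645, the margin is 1.645 × 34.6043 = 56.9241.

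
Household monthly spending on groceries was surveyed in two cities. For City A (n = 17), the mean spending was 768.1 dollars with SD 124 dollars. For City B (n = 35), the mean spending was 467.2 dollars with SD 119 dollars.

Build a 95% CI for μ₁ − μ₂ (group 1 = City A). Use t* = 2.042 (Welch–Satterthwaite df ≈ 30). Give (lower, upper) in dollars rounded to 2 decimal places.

Standard errors of each mean: 124/√17 = 30.0744 and 119/√35 = 20.1147.
SE(x̄₁ − x̄₂) = √(30.0744² + 20.1147²) = 36.1811 for independent samples with unequal variances.
With t* = 2.042, the margin is 2.042 × 36.1811 = 73.8818.
x̄₁ − x̄₂ = 768.1 − 467.2 = 300.9000; the interval is 300.9000 ± 73.8818 = (227.02, 374.78).

(227.02, 374.78)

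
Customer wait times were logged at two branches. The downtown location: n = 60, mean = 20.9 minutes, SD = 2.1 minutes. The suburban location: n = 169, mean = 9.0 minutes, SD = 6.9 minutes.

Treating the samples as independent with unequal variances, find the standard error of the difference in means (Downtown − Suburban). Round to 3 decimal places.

Standard errors of each mean: 2.1/√60 = 0.2711 and 6.9/√169 = 0.5308.
SE(x̄₁ − x̄₂) = √(0.2711² + 0.5308²) = 0.5960 for independent samples with unequal variances.

0.596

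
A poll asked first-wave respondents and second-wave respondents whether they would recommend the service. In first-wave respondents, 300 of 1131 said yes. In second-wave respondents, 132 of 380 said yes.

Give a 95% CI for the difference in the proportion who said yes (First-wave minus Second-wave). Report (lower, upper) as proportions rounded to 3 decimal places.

p̂₁ = 300/1131 = 0.2653 and p̂₂ = 132/380 = 0.3474.
SE₁ = √(p̂₁(1−p̂₁)/n₁) = √(0.2653·0.7347/1131) = 0.01313; SE₂ = √(0.3474·0.6526/380) = 0.02443.
Independent samples: SE of the difference = √(SE₁² + SE₂²) = √(0.0001723969 + 0.0005968249) = 0.02773.
z* for 95% confidence is 1.960, so the margin of error is 1.960 × 0.02773 = 0.05435.
Point estimate p̂₁ − p̂₂ = 0.2653 − 0.3474 = -0.0821.
-0.0821 ± 0.05435 → (-0.136, -0.028).

(-0.136, -0.028)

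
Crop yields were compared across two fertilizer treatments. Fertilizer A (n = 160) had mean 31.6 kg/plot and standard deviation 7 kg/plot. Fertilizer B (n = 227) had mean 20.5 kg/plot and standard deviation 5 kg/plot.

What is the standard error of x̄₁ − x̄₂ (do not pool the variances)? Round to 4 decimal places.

0.6453

SE₁ = s₁/√n₁ = 7/√160 = 0.5534; SE₂ = 5/√227 = 0.3319.
Independent samples, unequal variances: SE_diff = √(SE₁² + SE₂²) = √(0.30625156 + 0.11015761) = 0.6453.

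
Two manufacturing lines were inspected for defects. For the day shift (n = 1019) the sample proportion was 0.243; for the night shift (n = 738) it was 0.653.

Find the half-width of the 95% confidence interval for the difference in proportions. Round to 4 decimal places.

SE₁ = √(p̂₁(1−p̂₁)/n₁) = √(0.2430·0.7570/1019) = 0.01344; SE₂ = √(0.6530·0.3470/738) = 0.01752.
Independent samples: SE of the difference = √(SE₁² + SE₂²) = √(0.0001806336 + 0.0003069504) = 0.02208.
z* for 95% confidence is 1.960, so the margin of error is 1.960 × 0.02208 = 0.04328.

0.0433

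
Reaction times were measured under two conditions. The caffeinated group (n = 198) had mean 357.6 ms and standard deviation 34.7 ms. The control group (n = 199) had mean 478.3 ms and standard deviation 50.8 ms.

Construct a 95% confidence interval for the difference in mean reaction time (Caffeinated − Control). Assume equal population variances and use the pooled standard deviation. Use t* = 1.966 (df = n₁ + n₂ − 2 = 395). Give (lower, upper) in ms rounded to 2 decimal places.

(-129.29, -112.11)

Pooled variance s_p² = [197·34.7² + 198·50.8²] / (198+199−2) = 1894.1075, so s_p = 43.5213.
SE_diff = s_p·√(1/n₁ + 1/n₂) = 43.5213·√(1/198 + 1/199) = 4.3686.
t* = 1.966; margin = 1.966 × 4.3686 = 8.5887.
Difference = 357.6 − 478.3 = -120.7000.
-120.7000 ± 8.5887 → (-129.29, -112.11).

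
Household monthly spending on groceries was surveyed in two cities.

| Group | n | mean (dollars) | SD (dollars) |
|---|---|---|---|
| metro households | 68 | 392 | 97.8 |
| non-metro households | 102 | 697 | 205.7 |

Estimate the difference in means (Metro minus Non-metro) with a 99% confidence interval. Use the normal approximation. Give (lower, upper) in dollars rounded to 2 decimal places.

Standard errors of each mean: 97.8/√68 = 11.8600 and 205.7/√102 = 20.3673.
SE(x̄₁ − x̄₂) = √(11.8600² + 20.3673²) = 23.5688 for independent samples with unequal variances.
With z* = 2.576, the margin is 2.576 × 23.5688 = 60.7132.
x̄₁ − x̄₂ = 392 − 697 = -305.0000; the interval is -305.0000 ± 60.7132 = (-365.71, -244.29).

(-365.71, -244.29)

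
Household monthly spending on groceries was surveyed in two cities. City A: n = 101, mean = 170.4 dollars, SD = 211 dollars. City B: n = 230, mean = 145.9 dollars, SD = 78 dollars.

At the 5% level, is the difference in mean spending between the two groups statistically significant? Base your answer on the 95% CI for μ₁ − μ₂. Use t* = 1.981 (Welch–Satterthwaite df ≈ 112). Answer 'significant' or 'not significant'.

not significant

Standard errors of each mean: 211/√101 = 20.9953 and 78/√230 = 5.1432.
SE(x̄₁ − x̄₂) = √(20.9953² + 5.1432²) = 21.6161 for independent samples with unequal variances.
With t* = 1.981, the margin is 1.981 × 21.6161 = 42.8215.
x̄₁ − x̄₂ = 170.4 − 145.9 = 24.5000; the interval is 24.5000 ± 42.8215 = (-18.3215, 67.3215).
The interval (-18.3215, 67.3215) contains 0, so the difference is not significant.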